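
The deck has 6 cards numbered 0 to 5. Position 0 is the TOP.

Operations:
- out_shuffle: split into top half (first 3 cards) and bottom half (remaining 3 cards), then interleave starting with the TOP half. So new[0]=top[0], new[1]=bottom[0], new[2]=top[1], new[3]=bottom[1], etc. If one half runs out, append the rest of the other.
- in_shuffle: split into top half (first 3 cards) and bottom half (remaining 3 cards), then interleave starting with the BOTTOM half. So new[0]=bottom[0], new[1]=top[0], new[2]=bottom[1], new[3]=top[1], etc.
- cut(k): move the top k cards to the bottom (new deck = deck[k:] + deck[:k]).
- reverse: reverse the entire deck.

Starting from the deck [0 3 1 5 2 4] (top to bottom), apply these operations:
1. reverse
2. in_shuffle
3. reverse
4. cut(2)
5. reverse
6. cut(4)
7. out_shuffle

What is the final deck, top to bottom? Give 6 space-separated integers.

After op 1 (reverse): [4 2 5 1 3 0]
After op 2 (in_shuffle): [1 4 3 2 0 5]
After op 3 (reverse): [5 0 2 3 4 1]
After op 4 (cut(2)): [2 3 4 1 5 0]
After op 5 (reverse): [0 5 1 4 3 2]
After op 6 (cut(4)): [3 2 0 5 1 4]
After op 7 (out_shuffle): [3 5 2 1 0 4]

Answer: 3 5 2 1 0 4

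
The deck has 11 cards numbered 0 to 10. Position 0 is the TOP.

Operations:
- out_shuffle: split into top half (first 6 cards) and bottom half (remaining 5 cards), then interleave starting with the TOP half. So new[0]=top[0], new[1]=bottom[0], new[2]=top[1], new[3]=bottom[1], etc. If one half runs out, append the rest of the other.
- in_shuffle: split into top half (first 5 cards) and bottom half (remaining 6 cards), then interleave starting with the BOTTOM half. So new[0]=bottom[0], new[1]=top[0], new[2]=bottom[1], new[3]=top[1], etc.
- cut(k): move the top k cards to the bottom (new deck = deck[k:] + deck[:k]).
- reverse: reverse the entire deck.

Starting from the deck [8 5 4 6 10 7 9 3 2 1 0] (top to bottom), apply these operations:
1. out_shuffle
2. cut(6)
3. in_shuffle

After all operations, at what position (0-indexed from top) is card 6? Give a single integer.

Answer: 1

Derivation:
After op 1 (out_shuffle): [8 9 5 3 4 2 6 1 10 0 7]
After op 2 (cut(6)): [6 1 10 0 7 8 9 5 3 4 2]
After op 3 (in_shuffle): [8 6 9 1 5 10 3 0 4 7 2]
Card 6 is at position 1.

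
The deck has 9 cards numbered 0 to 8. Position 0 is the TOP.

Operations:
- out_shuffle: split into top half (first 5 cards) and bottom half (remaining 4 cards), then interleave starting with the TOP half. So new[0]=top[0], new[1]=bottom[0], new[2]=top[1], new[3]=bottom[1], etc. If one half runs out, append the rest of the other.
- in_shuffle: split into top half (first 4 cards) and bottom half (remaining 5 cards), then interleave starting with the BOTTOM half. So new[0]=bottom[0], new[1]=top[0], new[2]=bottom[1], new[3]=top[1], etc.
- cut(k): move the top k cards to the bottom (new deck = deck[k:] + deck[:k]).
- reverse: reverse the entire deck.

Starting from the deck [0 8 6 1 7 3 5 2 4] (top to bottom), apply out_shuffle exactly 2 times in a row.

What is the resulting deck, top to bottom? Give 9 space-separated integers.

After op 1 (out_shuffle): [0 3 8 5 6 2 1 4 7]
After op 2 (out_shuffle): [0 2 3 1 8 4 5 7 6]

Answer: 0 2 3 1 8 4 5 7 6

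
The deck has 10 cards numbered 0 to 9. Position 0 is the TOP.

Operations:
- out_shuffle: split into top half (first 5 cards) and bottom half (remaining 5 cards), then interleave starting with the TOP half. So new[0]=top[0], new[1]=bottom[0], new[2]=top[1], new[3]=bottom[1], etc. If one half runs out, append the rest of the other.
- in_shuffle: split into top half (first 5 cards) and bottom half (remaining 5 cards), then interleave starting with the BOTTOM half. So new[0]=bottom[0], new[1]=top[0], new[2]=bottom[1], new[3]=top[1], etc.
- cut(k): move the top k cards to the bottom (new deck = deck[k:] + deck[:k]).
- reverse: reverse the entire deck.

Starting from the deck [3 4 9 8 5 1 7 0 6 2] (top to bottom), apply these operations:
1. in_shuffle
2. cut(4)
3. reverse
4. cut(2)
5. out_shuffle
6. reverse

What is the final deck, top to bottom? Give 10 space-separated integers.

Answer: 7 8 4 2 0 5 9 1 6 3

Derivation:
After op 1 (in_shuffle): [1 3 7 4 0 9 6 8 2 5]
After op 2 (cut(4)): [0 9 6 8 2 5 1 3 7 4]
After op 3 (reverse): [4 7 3 1 5 2 8 6 9 0]
After op 4 (cut(2)): [3 1 5 2 8 6 9 0 4 7]
After op 5 (out_shuffle): [3 6 1 9 5 0 2 4 8 7]
After op 6 (reverse): [7 8 4 2 0 5 9 1 6 3]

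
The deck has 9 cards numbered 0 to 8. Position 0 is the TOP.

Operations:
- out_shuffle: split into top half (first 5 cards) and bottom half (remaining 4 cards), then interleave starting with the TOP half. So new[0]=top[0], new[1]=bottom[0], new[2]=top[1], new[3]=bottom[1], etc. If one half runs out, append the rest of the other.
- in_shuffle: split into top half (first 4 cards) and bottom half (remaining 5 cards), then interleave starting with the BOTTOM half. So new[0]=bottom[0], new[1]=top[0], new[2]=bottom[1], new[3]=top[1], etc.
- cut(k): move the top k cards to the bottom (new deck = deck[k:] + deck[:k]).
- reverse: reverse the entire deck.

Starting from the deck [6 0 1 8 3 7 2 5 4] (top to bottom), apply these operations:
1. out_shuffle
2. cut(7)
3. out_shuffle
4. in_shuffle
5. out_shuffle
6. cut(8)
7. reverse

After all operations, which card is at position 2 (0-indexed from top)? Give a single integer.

Answer: 1

Derivation:
After op 1 (out_shuffle): [6 7 0 2 1 5 8 4 3]
After op 2 (cut(7)): [4 3 6 7 0 2 1 5 8]
After op 3 (out_shuffle): [4 2 3 1 6 5 7 8 0]
After op 4 (in_shuffle): [6 4 5 2 7 3 8 1 0]
After op 5 (out_shuffle): [6 3 4 8 5 1 2 0 7]
After op 6 (cut(8)): [7 6 3 4 8 5 1 2 0]
After op 7 (reverse): [0 2 1 5 8 4 3 6 7]
Position 2: card 1.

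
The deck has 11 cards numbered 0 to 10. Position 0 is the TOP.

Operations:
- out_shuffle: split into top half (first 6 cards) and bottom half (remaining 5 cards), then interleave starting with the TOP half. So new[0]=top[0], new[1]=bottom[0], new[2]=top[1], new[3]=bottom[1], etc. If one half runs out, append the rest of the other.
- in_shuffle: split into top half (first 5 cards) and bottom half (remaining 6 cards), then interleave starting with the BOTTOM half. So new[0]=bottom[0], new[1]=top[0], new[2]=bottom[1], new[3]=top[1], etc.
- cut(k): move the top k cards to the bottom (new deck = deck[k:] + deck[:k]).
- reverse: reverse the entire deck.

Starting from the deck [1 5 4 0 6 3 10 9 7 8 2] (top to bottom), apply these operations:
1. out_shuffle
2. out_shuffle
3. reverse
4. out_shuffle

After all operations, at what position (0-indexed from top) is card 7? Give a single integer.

Answer: 0

Derivation:
After op 1 (out_shuffle): [1 10 5 9 4 7 0 8 6 2 3]
After op 2 (out_shuffle): [1 0 10 8 5 6 9 2 4 3 7]
After op 3 (reverse): [7 3 4 2 9 6 5 8 10 0 1]
After op 4 (out_shuffle): [7 5 3 8 4 10 2 0 9 1 6]
Card 7 is at position 0.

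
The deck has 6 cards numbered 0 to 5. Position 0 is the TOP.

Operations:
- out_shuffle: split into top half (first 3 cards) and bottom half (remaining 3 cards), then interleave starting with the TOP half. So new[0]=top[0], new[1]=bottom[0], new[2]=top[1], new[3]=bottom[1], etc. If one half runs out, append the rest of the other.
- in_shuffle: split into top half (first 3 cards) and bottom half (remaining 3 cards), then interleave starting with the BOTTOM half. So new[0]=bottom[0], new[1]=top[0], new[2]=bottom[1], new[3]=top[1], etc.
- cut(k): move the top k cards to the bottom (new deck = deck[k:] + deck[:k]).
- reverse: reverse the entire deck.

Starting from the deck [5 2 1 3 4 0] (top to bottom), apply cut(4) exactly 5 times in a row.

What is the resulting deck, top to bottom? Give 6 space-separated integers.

After op 1 (cut(4)): [4 0 5 2 1 3]
After op 2 (cut(4)): [1 3 4 0 5 2]
After op 3 (cut(4)): [5 2 1 3 4 0]
After op 4 (cut(4)): [4 0 5 2 1 3]
After op 5 (cut(4)): [1 3 4 0 5 2]

Answer: 1 3 4 0 5 2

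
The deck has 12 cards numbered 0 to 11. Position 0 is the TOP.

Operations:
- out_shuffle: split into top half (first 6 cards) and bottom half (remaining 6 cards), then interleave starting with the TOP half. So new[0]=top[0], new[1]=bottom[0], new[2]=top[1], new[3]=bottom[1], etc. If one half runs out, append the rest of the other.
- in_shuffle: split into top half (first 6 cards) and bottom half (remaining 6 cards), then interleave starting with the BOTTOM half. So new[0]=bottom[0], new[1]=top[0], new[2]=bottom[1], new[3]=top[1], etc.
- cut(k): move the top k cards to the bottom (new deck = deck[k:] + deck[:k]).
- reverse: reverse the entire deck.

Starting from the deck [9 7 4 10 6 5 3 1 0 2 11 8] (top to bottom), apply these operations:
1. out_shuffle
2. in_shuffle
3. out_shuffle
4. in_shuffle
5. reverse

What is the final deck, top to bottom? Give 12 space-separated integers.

Answer: 5 0 2 7 1 8 9 6 11 4 10 3

Derivation:
After op 1 (out_shuffle): [9 3 7 1 4 0 10 2 6 11 5 8]
After op 2 (in_shuffle): [10 9 2 3 6 7 11 1 5 4 8 0]
After op 3 (out_shuffle): [10 11 9 1 2 5 3 4 6 8 7 0]
After op 4 (in_shuffle): [3 10 4 11 6 9 8 1 7 2 0 5]
After op 5 (reverse): [5 0 2 7 1 8 9 6 11 4 10 3]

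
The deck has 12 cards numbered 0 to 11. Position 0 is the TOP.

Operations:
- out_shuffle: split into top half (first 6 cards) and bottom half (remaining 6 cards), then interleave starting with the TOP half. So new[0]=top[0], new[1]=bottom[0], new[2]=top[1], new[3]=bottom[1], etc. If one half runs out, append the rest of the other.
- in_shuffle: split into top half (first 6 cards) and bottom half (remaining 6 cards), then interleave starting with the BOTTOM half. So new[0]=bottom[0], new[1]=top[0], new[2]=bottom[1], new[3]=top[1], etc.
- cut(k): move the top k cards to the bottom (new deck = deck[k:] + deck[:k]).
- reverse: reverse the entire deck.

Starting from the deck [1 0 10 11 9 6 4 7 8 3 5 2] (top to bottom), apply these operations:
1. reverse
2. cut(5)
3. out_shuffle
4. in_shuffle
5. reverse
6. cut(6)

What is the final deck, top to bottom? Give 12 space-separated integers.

After op 1 (reverse): [2 5 3 8 7 4 6 9 11 10 0 1]
After op 2 (cut(5)): [4 6 9 11 10 0 1 2 5 3 8 7]
After op 3 (out_shuffle): [4 1 6 2 9 5 11 3 10 8 0 7]
After op 4 (in_shuffle): [11 4 3 1 10 6 8 2 0 9 7 5]
After op 5 (reverse): [5 7 9 0 2 8 6 10 1 3 4 11]
After op 6 (cut(6)): [6 10 1 3 4 11 5 7 9 0 2 8]

Answer: 6 10 1 3 4 11 5 7 9 0 2 8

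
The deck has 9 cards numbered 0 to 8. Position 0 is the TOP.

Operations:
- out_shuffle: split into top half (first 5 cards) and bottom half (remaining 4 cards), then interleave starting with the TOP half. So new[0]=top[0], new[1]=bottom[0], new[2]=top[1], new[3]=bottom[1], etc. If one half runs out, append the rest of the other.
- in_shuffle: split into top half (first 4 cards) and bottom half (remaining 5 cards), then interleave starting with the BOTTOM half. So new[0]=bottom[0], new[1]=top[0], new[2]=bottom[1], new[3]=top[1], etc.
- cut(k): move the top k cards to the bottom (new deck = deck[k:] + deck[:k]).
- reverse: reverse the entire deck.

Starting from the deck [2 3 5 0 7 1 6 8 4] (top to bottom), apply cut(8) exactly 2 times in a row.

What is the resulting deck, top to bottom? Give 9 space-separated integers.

After op 1 (cut(8)): [4 2 3 5 0 7 1 6 8]
After op 2 (cut(8)): [8 4 2 3 5 0 7 1 6]

Answer: 8 4 2 3 5 0 7 1 6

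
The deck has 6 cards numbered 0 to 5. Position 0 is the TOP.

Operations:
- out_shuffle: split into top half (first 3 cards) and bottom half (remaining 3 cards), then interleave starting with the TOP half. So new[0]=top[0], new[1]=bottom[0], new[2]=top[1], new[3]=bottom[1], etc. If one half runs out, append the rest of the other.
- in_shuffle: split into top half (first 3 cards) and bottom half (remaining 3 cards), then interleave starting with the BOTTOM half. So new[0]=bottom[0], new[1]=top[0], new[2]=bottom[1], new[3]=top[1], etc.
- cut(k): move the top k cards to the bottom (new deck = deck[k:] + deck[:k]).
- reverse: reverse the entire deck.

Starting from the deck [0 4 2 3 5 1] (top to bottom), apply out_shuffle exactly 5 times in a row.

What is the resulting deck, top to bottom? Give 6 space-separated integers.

After op 1 (out_shuffle): [0 3 4 5 2 1]
After op 2 (out_shuffle): [0 5 3 2 4 1]
After op 3 (out_shuffle): [0 2 5 4 3 1]
After op 4 (out_shuffle): [0 4 2 3 5 1]
After op 5 (out_shuffle): [0 3 4 5 2 1]

Answer: 0 3 4 5 2 1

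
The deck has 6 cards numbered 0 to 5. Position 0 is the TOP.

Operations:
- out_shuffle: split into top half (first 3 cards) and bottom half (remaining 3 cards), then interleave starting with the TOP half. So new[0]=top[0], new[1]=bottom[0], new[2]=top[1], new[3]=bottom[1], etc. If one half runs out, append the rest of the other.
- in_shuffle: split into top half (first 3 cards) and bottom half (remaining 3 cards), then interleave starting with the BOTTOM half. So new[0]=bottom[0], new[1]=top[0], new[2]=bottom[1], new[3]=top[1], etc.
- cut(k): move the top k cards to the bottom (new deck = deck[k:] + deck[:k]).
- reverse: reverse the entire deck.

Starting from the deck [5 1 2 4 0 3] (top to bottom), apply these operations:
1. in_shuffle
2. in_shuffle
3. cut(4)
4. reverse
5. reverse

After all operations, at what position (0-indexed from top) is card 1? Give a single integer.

Answer: 2

Derivation:
After op 1 (in_shuffle): [4 5 0 1 3 2]
After op 2 (in_shuffle): [1 4 3 5 2 0]
After op 3 (cut(4)): [2 0 1 4 3 5]
After op 4 (reverse): [5 3 4 1 0 2]
After op 5 (reverse): [2 0 1 4 3 5]
Card 1 is at position 2.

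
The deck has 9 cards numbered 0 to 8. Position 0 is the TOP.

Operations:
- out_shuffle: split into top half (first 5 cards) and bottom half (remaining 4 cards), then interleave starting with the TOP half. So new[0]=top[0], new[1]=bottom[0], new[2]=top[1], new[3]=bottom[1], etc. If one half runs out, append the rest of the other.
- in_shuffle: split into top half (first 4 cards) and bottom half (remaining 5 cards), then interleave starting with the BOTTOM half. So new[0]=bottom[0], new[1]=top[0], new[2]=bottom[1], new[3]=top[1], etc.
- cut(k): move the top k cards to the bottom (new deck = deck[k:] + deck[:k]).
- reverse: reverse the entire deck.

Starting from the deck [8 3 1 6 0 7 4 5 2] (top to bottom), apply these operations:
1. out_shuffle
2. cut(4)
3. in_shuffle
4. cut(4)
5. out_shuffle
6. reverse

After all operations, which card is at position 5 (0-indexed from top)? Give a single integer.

After op 1 (out_shuffle): [8 7 3 4 1 5 6 2 0]
After op 2 (cut(4)): [1 5 6 2 0 8 7 3 4]
After op 3 (in_shuffle): [0 1 8 5 7 6 3 2 4]
After op 4 (cut(4)): [7 6 3 2 4 0 1 8 5]
After op 5 (out_shuffle): [7 0 6 1 3 8 2 5 4]
After op 6 (reverse): [4 5 2 8 3 1 6 0 7]
Position 5: card 1.

Answer: 1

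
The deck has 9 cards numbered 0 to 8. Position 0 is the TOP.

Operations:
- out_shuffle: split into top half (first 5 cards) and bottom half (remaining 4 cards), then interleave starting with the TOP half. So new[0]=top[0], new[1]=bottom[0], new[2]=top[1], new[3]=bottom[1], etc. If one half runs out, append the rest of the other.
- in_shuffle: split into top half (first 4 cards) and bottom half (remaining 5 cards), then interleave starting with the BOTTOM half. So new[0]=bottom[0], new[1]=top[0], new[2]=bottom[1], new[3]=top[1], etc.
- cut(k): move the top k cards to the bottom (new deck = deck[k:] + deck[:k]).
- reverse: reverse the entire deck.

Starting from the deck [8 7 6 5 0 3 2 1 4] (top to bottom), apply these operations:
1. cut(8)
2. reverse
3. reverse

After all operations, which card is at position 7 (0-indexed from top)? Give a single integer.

After op 1 (cut(8)): [4 8 7 6 5 0 3 2 1]
After op 2 (reverse): [1 2 3 0 5 6 7 8 4]
After op 3 (reverse): [4 8 7 6 5 0 3 2 1]
Position 7: card 2.

Answer: 2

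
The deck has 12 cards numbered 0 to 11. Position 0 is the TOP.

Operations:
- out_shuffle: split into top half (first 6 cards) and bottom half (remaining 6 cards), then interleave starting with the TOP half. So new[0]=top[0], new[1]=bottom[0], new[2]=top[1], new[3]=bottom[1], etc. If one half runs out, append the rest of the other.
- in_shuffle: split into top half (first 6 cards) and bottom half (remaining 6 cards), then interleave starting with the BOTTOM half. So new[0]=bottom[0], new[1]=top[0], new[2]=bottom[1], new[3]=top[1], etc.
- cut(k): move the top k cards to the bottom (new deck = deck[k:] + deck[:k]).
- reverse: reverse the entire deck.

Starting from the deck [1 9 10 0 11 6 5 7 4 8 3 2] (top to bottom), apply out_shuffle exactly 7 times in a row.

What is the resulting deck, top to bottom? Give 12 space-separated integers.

After op 1 (out_shuffle): [1 5 9 7 10 4 0 8 11 3 6 2]
After op 2 (out_shuffle): [1 0 5 8 9 11 7 3 10 6 4 2]
After op 3 (out_shuffle): [1 7 0 3 5 10 8 6 9 4 11 2]
After op 4 (out_shuffle): [1 8 7 6 0 9 3 4 5 11 10 2]
After op 5 (out_shuffle): [1 3 8 4 7 5 6 11 0 10 9 2]
After op 6 (out_shuffle): [1 6 3 11 8 0 4 10 7 9 5 2]
After op 7 (out_shuffle): [1 4 6 10 3 7 11 9 8 5 0 2]

Answer: 1 4 6 10 3 7 11 9 8 5 0 2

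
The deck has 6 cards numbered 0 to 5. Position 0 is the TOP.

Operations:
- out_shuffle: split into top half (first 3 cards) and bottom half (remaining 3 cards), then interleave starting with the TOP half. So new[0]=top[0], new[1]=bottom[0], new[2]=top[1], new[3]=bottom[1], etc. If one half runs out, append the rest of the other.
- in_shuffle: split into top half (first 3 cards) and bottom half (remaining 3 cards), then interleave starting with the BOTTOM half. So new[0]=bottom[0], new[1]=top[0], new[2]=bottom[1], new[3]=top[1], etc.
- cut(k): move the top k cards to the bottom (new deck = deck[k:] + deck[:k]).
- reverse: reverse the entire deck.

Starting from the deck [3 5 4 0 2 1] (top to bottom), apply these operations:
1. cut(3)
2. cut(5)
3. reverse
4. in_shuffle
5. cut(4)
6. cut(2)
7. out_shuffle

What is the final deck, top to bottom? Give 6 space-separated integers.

Answer: 2 3 5 4 0 1

Derivation:
After op 1 (cut(3)): [0 2 1 3 5 4]
After op 2 (cut(5)): [4 0 2 1 3 5]
After op 3 (reverse): [5 3 1 2 0 4]
After op 4 (in_shuffle): [2 5 0 3 4 1]
After op 5 (cut(4)): [4 1 2 5 0 3]
After op 6 (cut(2)): [2 5 0 3 4 1]
After op 7 (out_shuffle): [2 3 5 4 0 1]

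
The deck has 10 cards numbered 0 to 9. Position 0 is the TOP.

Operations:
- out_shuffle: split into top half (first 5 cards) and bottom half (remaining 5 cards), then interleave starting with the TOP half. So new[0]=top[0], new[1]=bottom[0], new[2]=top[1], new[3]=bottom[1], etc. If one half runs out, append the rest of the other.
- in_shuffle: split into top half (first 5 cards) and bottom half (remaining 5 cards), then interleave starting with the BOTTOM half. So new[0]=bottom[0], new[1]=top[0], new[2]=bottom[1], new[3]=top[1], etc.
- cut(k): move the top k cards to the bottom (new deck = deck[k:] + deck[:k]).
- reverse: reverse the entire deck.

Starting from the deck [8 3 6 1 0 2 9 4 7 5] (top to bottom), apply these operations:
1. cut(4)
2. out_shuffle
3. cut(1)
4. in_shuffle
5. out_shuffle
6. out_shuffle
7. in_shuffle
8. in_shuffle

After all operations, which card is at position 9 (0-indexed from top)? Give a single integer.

After op 1 (cut(4)): [0 2 9 4 7 5 8 3 6 1]
After op 2 (out_shuffle): [0 5 2 8 9 3 4 6 7 1]
After op 3 (cut(1)): [5 2 8 9 3 4 6 7 1 0]
After op 4 (in_shuffle): [4 5 6 2 7 8 1 9 0 3]
After op 5 (out_shuffle): [4 8 5 1 6 9 2 0 7 3]
After op 6 (out_shuffle): [4 9 8 2 5 0 1 7 6 3]
After op 7 (in_shuffle): [0 4 1 9 7 8 6 2 3 5]
After op 8 (in_shuffle): [8 0 6 4 2 1 3 9 5 7]
Position 9: card 7.

Answer: 7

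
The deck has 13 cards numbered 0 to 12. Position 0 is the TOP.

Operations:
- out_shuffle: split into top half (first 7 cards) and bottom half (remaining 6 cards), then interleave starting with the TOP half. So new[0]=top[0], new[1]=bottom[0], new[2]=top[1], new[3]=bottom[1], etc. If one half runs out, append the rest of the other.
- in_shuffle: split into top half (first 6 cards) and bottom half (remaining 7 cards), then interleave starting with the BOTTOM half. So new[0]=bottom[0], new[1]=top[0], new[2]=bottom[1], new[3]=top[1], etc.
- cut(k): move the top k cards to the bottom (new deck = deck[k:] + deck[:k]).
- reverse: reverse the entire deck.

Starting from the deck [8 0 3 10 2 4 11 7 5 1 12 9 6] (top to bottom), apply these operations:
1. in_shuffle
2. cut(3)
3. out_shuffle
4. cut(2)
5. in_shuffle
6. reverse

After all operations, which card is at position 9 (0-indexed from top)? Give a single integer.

After op 1 (in_shuffle): [11 8 7 0 5 3 1 10 12 2 9 4 6]
After op 2 (cut(3)): [0 5 3 1 10 12 2 9 4 6 11 8 7]
After op 3 (out_shuffle): [0 9 5 4 3 6 1 11 10 8 12 7 2]
After op 4 (cut(2)): [5 4 3 6 1 11 10 8 12 7 2 0 9]
After op 5 (in_shuffle): [10 5 8 4 12 3 7 6 2 1 0 11 9]
After op 6 (reverse): [9 11 0 1 2 6 7 3 12 4 8 5 10]
Position 9: card 4.

Answer: 4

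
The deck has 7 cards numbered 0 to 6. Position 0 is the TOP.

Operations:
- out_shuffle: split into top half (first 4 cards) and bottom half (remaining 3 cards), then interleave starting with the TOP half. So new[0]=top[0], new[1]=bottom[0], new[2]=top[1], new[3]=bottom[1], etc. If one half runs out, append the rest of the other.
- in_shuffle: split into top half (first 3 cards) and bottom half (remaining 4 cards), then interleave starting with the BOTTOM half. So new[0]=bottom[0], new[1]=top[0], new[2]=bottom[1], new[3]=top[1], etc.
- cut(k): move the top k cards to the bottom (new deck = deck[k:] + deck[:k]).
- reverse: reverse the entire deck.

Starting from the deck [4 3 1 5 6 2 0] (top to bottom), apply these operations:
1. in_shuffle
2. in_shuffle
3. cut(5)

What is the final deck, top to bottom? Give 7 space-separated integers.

Answer: 6 0 3 5 2 4 1

Derivation:
After op 1 (in_shuffle): [5 4 6 3 2 1 0]
After op 2 (in_shuffle): [3 5 2 4 1 6 0]
After op 3 (cut(5)): [6 0 3 5 2 4 1]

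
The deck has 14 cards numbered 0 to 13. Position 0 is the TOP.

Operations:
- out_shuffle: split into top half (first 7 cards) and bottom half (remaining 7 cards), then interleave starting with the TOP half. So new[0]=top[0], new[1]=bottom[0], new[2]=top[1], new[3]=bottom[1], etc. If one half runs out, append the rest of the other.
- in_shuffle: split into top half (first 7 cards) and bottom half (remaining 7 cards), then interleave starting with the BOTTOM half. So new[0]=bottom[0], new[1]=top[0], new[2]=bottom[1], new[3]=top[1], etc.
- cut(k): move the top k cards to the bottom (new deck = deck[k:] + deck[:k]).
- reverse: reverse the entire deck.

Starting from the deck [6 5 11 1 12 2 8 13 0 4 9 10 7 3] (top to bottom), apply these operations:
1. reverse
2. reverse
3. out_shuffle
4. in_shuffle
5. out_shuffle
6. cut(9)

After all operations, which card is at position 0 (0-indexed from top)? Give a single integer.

Answer: 4

Derivation:
After op 1 (reverse): [3 7 10 9 4 0 13 8 2 12 1 11 5 6]
After op 2 (reverse): [6 5 11 1 12 2 8 13 0 4 9 10 7 3]
After op 3 (out_shuffle): [6 13 5 0 11 4 1 9 12 10 2 7 8 3]
After op 4 (in_shuffle): [9 6 12 13 10 5 2 0 7 11 8 4 3 1]
After op 5 (out_shuffle): [9 0 6 7 12 11 13 8 10 4 5 3 2 1]
After op 6 (cut(9)): [4 5 3 2 1 9 0 6 7 12 11 13 8 10]
Position 0: card 4.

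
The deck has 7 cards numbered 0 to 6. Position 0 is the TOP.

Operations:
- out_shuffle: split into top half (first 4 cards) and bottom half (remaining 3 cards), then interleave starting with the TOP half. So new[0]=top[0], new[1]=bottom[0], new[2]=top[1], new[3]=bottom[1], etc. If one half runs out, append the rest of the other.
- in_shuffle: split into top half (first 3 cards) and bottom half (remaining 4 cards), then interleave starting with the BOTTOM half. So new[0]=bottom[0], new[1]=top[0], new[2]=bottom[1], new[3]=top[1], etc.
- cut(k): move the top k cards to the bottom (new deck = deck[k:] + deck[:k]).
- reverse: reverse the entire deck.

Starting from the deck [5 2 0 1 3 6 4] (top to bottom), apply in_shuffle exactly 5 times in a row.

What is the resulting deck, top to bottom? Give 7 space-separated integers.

After op 1 (in_shuffle): [1 5 3 2 6 0 4]
After op 2 (in_shuffle): [2 1 6 5 0 3 4]
After op 3 (in_shuffle): [5 2 0 1 3 6 4]
After op 4 (in_shuffle): [1 5 3 2 6 0 4]
After op 5 (in_shuffle): [2 1 6 5 0 3 4]

Answer: 2 1 6 5 0 3 4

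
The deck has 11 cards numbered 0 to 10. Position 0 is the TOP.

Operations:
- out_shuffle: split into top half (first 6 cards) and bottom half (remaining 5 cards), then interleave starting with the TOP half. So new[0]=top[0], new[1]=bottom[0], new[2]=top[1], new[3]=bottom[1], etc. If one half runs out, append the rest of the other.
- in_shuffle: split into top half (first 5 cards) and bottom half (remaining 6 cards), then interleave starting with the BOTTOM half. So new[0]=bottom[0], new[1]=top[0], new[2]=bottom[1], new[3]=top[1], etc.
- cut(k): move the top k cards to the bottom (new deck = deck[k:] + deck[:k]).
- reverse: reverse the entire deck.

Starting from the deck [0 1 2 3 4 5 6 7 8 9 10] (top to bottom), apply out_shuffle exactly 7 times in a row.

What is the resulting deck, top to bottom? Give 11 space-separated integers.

After op 1 (out_shuffle): [0 6 1 7 2 8 3 9 4 10 5]
After op 2 (out_shuffle): [0 3 6 9 1 4 7 10 2 5 8]
After op 3 (out_shuffle): [0 7 3 10 6 2 9 5 1 8 4]
After op 4 (out_shuffle): [0 9 7 5 3 1 10 8 6 4 2]
After op 5 (out_shuffle): [0 10 9 8 7 6 5 4 3 2 1]
After op 6 (out_shuffle): [0 5 10 4 9 3 8 2 7 1 6]
After op 7 (out_shuffle): [0 8 5 2 10 7 4 1 9 6 3]

Answer: 0 8 5 2 10 7 4 1 9 6 3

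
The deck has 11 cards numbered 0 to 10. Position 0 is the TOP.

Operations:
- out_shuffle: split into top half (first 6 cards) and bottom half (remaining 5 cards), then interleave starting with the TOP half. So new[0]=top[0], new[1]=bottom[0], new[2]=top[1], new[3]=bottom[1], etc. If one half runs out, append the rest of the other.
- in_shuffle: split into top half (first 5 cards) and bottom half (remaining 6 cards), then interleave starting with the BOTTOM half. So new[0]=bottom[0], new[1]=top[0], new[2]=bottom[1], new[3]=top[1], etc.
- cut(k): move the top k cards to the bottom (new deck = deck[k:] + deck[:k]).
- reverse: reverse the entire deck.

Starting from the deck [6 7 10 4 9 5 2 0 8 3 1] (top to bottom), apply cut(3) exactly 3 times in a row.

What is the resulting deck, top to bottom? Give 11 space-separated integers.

Answer: 3 1 6 7 10 4 9 5 2 0 8

Derivation:
After op 1 (cut(3)): [4 9 5 2 0 8 3 1 6 7 10]
After op 2 (cut(3)): [2 0 8 3 1 6 7 10 4 9 5]
After op 3 (cut(3)): [3 1 6 7 10 4 9 5 2 0 8]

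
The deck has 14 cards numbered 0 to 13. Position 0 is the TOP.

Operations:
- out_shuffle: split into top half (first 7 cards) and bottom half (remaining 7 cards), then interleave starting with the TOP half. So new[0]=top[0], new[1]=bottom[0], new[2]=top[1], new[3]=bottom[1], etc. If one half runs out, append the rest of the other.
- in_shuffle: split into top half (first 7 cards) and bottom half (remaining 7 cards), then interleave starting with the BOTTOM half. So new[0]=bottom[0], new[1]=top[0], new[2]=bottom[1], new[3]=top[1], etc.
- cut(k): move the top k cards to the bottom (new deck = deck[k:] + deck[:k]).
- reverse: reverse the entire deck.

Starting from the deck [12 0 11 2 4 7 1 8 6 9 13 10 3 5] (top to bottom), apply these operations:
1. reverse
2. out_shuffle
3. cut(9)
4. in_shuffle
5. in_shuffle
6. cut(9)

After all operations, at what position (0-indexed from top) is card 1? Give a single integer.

After op 1 (reverse): [5 3 10 13 9 6 8 1 7 4 2 11 0 12]
After op 2 (out_shuffle): [5 1 3 7 10 4 13 2 9 11 6 0 8 12]
After op 3 (cut(9)): [11 6 0 8 12 5 1 3 7 10 4 13 2 9]
After op 4 (in_shuffle): [3 11 7 6 10 0 4 8 13 12 2 5 9 1]
After op 5 (in_shuffle): [8 3 13 11 12 7 2 6 5 10 9 0 1 4]
After op 6 (cut(9)): [10 9 0 1 4 8 3 13 11 12 7 2 6 5]
Card 1 is at position 3.

Answer: 3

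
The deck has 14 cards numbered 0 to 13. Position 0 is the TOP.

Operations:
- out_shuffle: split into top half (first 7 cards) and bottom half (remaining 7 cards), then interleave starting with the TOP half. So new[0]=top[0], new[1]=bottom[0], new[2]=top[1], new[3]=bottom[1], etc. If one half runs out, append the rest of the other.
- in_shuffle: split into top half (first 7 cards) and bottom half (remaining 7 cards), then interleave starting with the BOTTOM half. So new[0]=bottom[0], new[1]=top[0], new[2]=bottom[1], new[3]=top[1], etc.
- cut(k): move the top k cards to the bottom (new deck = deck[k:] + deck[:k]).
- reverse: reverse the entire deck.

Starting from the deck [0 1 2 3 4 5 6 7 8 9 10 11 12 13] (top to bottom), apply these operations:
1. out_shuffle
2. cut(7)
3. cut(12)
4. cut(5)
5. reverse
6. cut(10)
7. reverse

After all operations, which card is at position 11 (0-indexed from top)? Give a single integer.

Answer: 12

Derivation:
After op 1 (out_shuffle): [0 7 1 8 2 9 3 10 4 11 5 12 6 13]
After op 2 (cut(7)): [10 4 11 5 12 6 13 0 7 1 8 2 9 3]
After op 3 (cut(12)): [9 3 10 4 11 5 12 6 13 0 7 1 8 2]
After op 4 (cut(5)): [5 12 6 13 0 7 1 8 2 9 3 10 4 11]
After op 5 (reverse): [11 4 10 3 9 2 8 1 7 0 13 6 12 5]
After op 6 (cut(10)): [13 6 12 5 11 4 10 3 9 2 8 1 7 0]
After op 7 (reverse): [0 7 1 8 2 9 3 10 4 11 5 12 6 13]
Position 11: card 12.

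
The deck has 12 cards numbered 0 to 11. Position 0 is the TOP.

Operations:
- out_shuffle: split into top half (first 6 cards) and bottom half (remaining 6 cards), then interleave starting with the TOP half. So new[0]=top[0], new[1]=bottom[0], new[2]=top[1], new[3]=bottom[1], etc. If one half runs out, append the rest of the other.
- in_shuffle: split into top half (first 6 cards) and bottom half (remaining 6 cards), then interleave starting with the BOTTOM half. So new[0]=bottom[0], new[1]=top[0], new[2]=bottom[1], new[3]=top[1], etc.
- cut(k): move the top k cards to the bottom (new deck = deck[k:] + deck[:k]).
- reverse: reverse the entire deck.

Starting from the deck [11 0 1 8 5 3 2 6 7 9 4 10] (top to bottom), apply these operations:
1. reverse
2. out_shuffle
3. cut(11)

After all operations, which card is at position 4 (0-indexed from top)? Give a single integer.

Answer: 5

Derivation:
After op 1 (reverse): [10 4 9 7 6 2 3 5 8 1 0 11]
After op 2 (out_shuffle): [10 3 4 5 9 8 7 1 6 0 2 11]
After op 3 (cut(11)): [11 10 3 4 5 9 8 7 1 6 0 2]
Position 4: card 5.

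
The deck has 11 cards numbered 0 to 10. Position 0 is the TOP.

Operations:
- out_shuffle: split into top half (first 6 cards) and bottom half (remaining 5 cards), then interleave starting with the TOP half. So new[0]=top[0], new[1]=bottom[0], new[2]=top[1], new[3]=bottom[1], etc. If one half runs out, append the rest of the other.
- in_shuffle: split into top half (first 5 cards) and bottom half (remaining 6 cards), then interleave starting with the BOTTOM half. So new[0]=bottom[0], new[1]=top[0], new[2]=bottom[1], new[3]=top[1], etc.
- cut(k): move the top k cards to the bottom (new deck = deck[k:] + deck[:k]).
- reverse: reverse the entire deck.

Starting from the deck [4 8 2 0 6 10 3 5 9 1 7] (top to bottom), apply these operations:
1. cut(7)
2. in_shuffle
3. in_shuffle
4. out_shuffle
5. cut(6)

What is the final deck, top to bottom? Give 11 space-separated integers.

Answer: 5 0 7 3 2 1 10 8 9 6 4

Derivation:
After op 1 (cut(7)): [5 9 1 7 4 8 2 0 6 10 3]
After op 2 (in_shuffle): [8 5 2 9 0 1 6 7 10 4 3]
After op 3 (in_shuffle): [1 8 6 5 7 2 10 9 4 0 3]
After op 4 (out_shuffle): [1 10 8 9 6 4 5 0 7 3 2]
After op 5 (cut(6)): [5 0 7 3 2 1 10 8 9 6 4]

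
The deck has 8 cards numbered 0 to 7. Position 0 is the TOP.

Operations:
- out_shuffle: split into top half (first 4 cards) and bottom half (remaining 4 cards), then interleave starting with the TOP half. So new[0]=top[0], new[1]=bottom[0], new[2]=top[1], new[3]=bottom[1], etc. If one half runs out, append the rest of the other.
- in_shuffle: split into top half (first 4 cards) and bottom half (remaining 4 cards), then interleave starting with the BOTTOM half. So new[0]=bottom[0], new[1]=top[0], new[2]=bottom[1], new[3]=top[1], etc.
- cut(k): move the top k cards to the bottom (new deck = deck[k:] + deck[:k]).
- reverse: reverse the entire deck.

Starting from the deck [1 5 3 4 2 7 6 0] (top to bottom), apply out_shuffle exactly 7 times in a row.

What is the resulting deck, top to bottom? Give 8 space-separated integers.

Answer: 1 2 5 7 3 6 4 0

Derivation:
After op 1 (out_shuffle): [1 2 5 7 3 6 4 0]
After op 2 (out_shuffle): [1 3 2 6 5 4 7 0]
After op 3 (out_shuffle): [1 5 3 4 2 7 6 0]
After op 4 (out_shuffle): [1 2 5 7 3 6 4 0]
After op 5 (out_shuffle): [1 3 2 6 5 4 7 0]
After op 6 (out_shuffle): [1 5 3 4 2 7 6 0]
After op 7 (out_shuffle): [1 2 5 7 3 6 4 0]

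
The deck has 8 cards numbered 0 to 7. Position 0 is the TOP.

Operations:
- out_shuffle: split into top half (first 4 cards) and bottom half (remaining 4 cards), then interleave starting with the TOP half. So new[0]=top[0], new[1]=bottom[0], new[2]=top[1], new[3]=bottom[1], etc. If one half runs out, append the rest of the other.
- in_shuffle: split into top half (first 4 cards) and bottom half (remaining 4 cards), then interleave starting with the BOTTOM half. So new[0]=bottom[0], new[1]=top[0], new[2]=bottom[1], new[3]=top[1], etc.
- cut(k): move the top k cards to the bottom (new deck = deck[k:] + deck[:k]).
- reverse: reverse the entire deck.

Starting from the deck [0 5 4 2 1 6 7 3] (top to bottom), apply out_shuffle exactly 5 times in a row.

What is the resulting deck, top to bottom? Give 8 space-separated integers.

After op 1 (out_shuffle): [0 1 5 6 4 7 2 3]
After op 2 (out_shuffle): [0 4 1 7 5 2 6 3]
After op 3 (out_shuffle): [0 5 4 2 1 6 7 3]
After op 4 (out_shuffle): [0 1 5 6 4 7 2 3]
After op 5 (out_shuffle): [0 4 1 7 5 2 6 3]

Answer: 0 4 1 7 5 2 6 3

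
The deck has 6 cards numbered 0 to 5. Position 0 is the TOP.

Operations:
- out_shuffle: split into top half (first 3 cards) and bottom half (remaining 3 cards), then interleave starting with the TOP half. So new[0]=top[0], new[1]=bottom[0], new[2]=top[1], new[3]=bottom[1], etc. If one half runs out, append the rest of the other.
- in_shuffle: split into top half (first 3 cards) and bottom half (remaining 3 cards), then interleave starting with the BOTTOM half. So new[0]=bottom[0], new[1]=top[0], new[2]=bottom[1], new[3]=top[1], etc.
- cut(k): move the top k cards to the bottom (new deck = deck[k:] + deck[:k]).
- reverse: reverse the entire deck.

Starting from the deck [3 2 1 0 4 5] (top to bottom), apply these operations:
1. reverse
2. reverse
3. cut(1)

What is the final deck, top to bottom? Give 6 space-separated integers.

After op 1 (reverse): [5 4 0 1 2 3]
After op 2 (reverse): [3 2 1 0 4 5]
After op 3 (cut(1)): [2 1 0 4 5 3]

Answer: 2 1 0 4 5 3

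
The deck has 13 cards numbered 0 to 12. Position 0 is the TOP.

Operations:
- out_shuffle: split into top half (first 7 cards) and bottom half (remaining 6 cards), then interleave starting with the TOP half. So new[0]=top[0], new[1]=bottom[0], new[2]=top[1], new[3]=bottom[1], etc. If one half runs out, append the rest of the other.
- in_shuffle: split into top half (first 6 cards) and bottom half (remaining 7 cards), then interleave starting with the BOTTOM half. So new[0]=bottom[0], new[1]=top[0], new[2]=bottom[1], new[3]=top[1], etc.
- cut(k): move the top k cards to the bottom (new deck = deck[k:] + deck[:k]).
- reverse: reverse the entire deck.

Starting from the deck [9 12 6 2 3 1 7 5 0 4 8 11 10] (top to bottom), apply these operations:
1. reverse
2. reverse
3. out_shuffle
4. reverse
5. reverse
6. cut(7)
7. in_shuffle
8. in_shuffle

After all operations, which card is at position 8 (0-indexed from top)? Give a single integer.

After op 1 (reverse): [10 11 8 4 0 5 7 1 3 2 6 12 9]
After op 2 (reverse): [9 12 6 2 3 1 7 5 0 4 8 11 10]
After op 3 (out_shuffle): [9 5 12 0 6 4 2 8 3 11 1 10 7]
After op 4 (reverse): [7 10 1 11 3 8 2 4 6 0 12 5 9]
After op 5 (reverse): [9 5 12 0 6 4 2 8 3 11 1 10 7]
After op 6 (cut(7)): [8 3 11 1 10 7 9 5 12 0 6 4 2]
After op 7 (in_shuffle): [9 8 5 3 12 11 0 1 6 10 4 7 2]
After op 8 (in_shuffle): [0 9 1 8 6 5 10 3 4 12 7 11 2]
Position 8: card 4.

Answer: 4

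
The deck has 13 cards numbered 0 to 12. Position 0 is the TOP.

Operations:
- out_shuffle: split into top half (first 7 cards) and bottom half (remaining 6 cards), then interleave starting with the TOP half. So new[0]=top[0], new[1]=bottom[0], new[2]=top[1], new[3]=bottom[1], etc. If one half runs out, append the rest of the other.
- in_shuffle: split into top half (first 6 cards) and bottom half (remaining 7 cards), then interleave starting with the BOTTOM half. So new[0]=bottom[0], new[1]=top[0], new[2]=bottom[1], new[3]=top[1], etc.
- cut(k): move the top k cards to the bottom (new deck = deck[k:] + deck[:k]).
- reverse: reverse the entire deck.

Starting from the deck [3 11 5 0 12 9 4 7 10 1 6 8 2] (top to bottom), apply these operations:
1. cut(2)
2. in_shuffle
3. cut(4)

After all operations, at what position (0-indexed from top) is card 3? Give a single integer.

After op 1 (cut(2)): [5 0 12 9 4 7 10 1 6 8 2 3 11]
After op 2 (in_shuffle): [10 5 1 0 6 12 8 9 2 4 3 7 11]
After op 3 (cut(4)): [6 12 8 9 2 4 3 7 11 10 5 1 0]
Card 3 is at position 6.

Answer: 6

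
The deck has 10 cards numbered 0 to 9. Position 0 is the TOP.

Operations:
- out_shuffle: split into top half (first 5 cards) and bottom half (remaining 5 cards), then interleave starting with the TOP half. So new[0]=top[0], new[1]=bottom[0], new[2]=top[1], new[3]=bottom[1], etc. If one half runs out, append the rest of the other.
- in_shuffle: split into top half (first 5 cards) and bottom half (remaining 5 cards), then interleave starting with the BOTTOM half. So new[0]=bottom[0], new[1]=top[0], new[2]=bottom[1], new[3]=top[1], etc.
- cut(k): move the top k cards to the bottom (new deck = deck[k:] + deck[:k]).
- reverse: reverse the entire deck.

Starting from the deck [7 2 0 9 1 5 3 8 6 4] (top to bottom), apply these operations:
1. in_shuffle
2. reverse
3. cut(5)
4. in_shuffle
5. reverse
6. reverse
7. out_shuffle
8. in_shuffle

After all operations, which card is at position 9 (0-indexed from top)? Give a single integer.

Answer: 4

Derivation:
After op 1 (in_shuffle): [5 7 3 2 8 0 6 9 4 1]
After op 2 (reverse): [1 4 9 6 0 8 2 3 7 5]
After op 3 (cut(5)): [8 2 3 7 5 1 4 9 6 0]
After op 4 (in_shuffle): [1 8 4 2 9 3 6 7 0 5]
After op 5 (reverse): [5 0 7 6 3 9 2 4 8 1]
After op 6 (reverse): [1 8 4 2 9 3 6 7 0 5]
After op 7 (out_shuffle): [1 3 8 6 4 7 2 0 9 5]
After op 8 (in_shuffle): [7 1 2 3 0 8 9 6 5 4]
Position 9: card 4.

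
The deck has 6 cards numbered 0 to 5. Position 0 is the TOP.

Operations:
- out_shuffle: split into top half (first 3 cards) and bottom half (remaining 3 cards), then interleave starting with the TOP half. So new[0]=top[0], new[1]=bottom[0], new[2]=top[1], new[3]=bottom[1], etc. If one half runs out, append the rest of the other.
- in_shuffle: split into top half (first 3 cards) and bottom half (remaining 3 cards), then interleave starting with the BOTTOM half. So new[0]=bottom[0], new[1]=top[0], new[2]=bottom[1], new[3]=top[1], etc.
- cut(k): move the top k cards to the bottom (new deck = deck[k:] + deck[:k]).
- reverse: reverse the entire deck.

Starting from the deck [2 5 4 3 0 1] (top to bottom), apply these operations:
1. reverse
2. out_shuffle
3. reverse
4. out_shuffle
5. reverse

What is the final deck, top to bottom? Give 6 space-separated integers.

After op 1 (reverse): [1 0 3 4 5 2]
After op 2 (out_shuffle): [1 4 0 5 3 2]
After op 3 (reverse): [2 3 5 0 4 1]
After op 4 (out_shuffle): [2 0 3 4 5 1]
After op 5 (reverse): [1 5 4 3 0 2]

Answer: 1 5 4 3 0 2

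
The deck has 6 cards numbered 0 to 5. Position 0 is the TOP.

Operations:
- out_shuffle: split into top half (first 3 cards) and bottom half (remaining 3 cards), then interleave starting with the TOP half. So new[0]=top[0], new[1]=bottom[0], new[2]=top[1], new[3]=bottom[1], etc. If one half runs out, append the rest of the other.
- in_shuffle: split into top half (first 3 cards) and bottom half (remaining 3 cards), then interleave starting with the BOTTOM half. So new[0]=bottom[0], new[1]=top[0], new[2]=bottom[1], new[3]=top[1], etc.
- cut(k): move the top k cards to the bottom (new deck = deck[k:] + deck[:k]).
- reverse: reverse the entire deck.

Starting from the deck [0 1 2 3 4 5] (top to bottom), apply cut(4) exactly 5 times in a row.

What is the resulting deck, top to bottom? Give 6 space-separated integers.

After op 1 (cut(4)): [4 5 0 1 2 3]
After op 2 (cut(4)): [2 3 4 5 0 1]
After op 3 (cut(4)): [0 1 2 3 4 5]
After op 4 (cut(4)): [4 5 0 1 2 3]
After op 5 (cut(4)): [2 3 4 5 0 1]

Answer: 2 3 4 5 0 1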